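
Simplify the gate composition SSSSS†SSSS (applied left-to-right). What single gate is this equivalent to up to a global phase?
S†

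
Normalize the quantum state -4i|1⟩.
-i|1⟩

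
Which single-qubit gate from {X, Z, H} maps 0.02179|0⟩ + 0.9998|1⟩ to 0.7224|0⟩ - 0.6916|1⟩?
H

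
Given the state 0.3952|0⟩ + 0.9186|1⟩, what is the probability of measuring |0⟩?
0.1562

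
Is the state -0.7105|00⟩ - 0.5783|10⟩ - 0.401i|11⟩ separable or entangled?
Entangled

Writing the state as a|00⟩ + b|01⟩ + c|10⟩ + d|11⟩, it is a product state iff ad − bc = 0.
Here (a, b, c, d) = (-0.7105, 0, -0.5783, -0.401i): ad − bc = (-0.7105)(-0.401i) − (0)(-0.5783) = 0.2849i ≠ 0, so the state is entangled.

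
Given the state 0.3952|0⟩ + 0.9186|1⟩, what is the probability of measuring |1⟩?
0.8438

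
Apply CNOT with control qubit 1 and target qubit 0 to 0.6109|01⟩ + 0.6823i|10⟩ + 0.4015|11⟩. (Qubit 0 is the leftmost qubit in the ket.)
0.4015|01⟩ + 0.6823i|10⟩ + 0.6109|11⟩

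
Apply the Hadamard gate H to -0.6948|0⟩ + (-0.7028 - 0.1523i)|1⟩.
(-0.9883 - 0.1077i)|0⟩ + (0.005657 + 0.1077i)|1⟩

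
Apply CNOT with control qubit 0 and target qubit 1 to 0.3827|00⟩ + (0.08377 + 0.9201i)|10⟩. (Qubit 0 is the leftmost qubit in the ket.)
0.3827|00⟩ + (0.08377 + 0.9201i)|11⟩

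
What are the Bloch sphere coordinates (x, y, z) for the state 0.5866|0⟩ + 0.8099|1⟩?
(0.9502, 0, -0.3118)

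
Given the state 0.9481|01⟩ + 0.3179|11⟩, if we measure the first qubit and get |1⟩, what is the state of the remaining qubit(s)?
|1⟩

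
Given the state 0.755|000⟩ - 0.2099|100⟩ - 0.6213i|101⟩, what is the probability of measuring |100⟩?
0.04406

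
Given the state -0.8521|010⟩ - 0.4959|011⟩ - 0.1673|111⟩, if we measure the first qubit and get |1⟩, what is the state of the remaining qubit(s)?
-|11⟩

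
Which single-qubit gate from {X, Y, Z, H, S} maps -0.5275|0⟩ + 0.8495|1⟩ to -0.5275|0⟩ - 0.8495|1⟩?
Z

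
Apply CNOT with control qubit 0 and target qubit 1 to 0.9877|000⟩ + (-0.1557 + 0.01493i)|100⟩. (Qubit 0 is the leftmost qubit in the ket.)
0.9877|000⟩ + (-0.1557 + 0.01493i)|110⟩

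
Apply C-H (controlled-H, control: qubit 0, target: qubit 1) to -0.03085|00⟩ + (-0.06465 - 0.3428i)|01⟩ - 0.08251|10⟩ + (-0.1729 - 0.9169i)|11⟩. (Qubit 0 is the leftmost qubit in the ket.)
-0.03085|00⟩ + (-0.06465 - 0.3428i)|01⟩ + (-0.1806 - 0.6483i)|10⟩ + (0.06392 + 0.6483i)|11⟩

C-H leaves the control-|0⟩ kets |00⟩, |01⟩ unchanged and applies H to qubit 1 on the control-|1⟩ pair (|10⟩, |11⟩).
H = [[1/√2, 1/√2], [1/√2, -1/√2]].
With a = amp(|10⟩) = -0.08251 and b = amp(|11⟩) = (-0.1729 - 0.9169i):
new amp(|10⟩) = (1/√2)·a + (1/√2)·b = (-0.1806 - 0.6483i)
new amp(|11⟩) = (1/√2)·a + (-1/√2)·b = (0.06392 + 0.6483i)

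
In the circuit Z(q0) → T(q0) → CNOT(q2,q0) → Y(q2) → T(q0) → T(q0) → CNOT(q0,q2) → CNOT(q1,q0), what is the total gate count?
8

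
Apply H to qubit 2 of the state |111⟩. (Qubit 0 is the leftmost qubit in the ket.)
1/√2|110⟩ - 1/√2|111⟩

H on qubit 2 mixes each pair of kets that differ only in qubit 2: amplitudes (a, b) of (|…0…⟩, |…1…⟩) become ((a + b)/√2, (a − b)/√2). Kets absent from the input have amplitude 0.
(|110⟩, |111⟩): (a, b) = (0, 1) → (1/√2, -1/√2)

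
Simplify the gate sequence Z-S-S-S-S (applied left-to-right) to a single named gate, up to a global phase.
Z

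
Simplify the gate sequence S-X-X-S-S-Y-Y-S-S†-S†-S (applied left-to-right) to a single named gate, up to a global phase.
S†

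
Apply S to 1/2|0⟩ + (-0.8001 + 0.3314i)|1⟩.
1/2|0⟩ + (-0.3314 - 0.8001i)|1⟩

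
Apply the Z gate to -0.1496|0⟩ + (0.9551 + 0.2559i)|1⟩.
-0.1496|0⟩ + (-0.9551 - 0.2559i)|1⟩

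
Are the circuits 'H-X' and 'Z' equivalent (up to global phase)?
No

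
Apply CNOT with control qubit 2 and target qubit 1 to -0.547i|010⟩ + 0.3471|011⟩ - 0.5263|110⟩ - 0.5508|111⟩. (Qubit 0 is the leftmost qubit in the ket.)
0.3471|001⟩ - 0.547i|010⟩ - 0.5508|101⟩ - 0.5263|110⟩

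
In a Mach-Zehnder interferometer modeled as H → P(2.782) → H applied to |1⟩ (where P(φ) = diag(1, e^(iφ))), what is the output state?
(0.968 - 0.1759i)|0⟩ + (0.03198 + 0.1759i)|1⟩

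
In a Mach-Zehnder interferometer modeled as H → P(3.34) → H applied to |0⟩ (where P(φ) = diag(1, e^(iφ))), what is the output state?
(0.009809 - 0.09855i)|0⟩ + (0.9902 + 0.09855i)|1⟩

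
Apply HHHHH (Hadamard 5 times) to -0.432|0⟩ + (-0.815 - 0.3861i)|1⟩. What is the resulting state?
(-0.8818 - 0.273i)|0⟩ + (0.2708 + 0.273i)|1⟩

H² = I, so H^5 = H: a single Hadamard. With (a, b) = (-0.432, (-0.815 - 0.3861i)), H gives ((a + b)/√2, (a − b)/√2) = ((-0.8818 - 0.273i), (0.2708 + 0.273i)).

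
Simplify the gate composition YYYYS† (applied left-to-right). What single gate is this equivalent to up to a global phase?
S†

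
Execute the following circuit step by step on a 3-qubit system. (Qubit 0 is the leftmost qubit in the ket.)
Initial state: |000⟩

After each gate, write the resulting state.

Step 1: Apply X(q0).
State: |100⟩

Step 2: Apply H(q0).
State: 1/√2|000⟩ - 1/√2|100⟩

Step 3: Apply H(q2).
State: 1/2|000⟩ + 1/2|001⟩ - 1/2|100⟩ - 1/2|101⟩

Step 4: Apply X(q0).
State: -1/2|000⟩ - 1/2|001⟩ + 1/2|100⟩ + 1/2|101⟩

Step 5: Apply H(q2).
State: -1/√2|000⟩ + 1/√2|100⟩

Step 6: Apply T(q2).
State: -1/√2|000⟩ + 1/√2|100⟩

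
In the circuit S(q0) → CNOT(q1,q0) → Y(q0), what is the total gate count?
3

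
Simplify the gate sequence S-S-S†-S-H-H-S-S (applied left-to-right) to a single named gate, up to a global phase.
I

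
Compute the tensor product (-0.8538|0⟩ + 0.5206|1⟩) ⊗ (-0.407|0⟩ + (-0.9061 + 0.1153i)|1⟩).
0.3475|00⟩ + (0.7736 - 0.09844i)|01⟩ - 0.2119|10⟩ + (-0.4717 + 0.06003i)|11⟩

amp(|b₁b₂…⟩) = product of the factor amplitudes for bits b₁, b₂, …; only kets whose every factor amplitude is nonzero survive.
|00⟩: (-0.8538)(-0.407) = 0.3475
|01⟩: (-0.8538)(-0.9061 + 0.1153i) = (0.7736 - 0.09844i)
|10⟩: (0.5206)(-0.407) = -0.2119
|11⟩: (0.5206)(-0.9061 + 0.1153i) = (-0.4717 + 0.06003i)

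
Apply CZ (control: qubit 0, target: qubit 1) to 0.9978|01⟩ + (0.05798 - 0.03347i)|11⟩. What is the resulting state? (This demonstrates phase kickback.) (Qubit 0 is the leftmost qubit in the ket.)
0.9978|01⟩ + (-0.05798 + 0.03347i)|11⟩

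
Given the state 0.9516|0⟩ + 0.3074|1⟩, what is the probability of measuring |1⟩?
0.09449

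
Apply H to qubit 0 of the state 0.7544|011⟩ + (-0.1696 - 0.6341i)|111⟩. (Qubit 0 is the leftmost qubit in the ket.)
(0.4135 - 0.4484i)|011⟩ + (0.6534 + 0.4484i)|111⟩

H on qubit 0 mixes each pair of kets that differ only in qubit 0: amplitudes (a, b) of (|…0…⟩, |…1…⟩) become ((a + b)/√2, (a − b)/√2). Kets absent from the input have amplitude 0.
(|011⟩, |111⟩): (a, b) = (0.7544, (-0.1696 - 0.6341i)) → ((0.4135 - 0.4484i), (0.6534 + 0.4484i))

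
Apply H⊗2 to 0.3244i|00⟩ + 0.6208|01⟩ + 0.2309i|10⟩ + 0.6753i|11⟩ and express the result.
(0.3104 + 0.6153i)|00⟩ + (-0.3104 - 0.06i)|01⟩ + (0.3104 - 0.2909i)|10⟩ + (-0.3104 + 0.3844i)|11⟩

H⊗2 gives amp(|y⟩) = (1/2) Σ_x (−1)^(x·y) amp(|x⟩), where x·y is the number of positions in which both x and y have a 1.
|00⟩: (0.3244i + 0.6208 + 0.2309i + 0.6753i)/2 = (0.3104 + 0.6153i)
|01⟩: (0.3244i - 0.6208 + 0.2309i - 0.6753i)/2 = (-0.3104 - 0.06i)
|10⟩: (0.3244i + 0.6208 - 0.2309i - 0.6753i)/2 = (0.3104 - 0.2909i)
|11⟩: (0.3244i - 0.6208 - 0.2309i + 0.6753i)/2 = (-0.3104 + 0.3844i)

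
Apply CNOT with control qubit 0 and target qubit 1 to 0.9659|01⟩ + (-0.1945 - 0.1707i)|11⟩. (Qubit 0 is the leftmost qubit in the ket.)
0.9659|01⟩ + (-0.1945 - 0.1707i)|10⟩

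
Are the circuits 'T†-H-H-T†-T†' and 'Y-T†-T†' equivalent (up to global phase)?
No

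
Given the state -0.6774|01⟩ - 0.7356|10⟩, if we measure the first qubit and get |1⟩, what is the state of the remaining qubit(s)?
-|0⟩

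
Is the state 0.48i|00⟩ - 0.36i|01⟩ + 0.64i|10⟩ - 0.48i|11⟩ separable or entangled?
Separable

Writing the state as a|00⟩ + b|01⟩ + c|10⟩ + d|11⟩, it is a product state iff ad − bc = 0.
Here (a, b, c, d) = (0.48i, -0.36i, 0.64i, -0.48i): ad − bc = (0.48i)(-0.48i) − (-0.36i)(0.64i) = 0, so the state is separable.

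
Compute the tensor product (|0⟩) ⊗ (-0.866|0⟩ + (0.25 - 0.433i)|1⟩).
-0.866|00⟩ + (0.25 - 0.433i)|01⟩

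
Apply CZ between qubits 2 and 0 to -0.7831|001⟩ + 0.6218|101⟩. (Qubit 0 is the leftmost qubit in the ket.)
-0.7831|001⟩ - 0.6218|101⟩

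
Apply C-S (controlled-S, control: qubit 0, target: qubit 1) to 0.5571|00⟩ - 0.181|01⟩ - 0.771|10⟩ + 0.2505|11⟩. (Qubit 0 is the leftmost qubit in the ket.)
0.5571|00⟩ - 0.181|01⟩ - 0.771|10⟩ + 0.2505i|11⟩

C-S leaves the control-|0⟩ kets |00⟩, |01⟩ unchanged and applies S to qubit 1 on the control-|1⟩ pair (|10⟩, |11⟩).
S = [[1, 0], [0, i]].
With a = amp(|10⟩) = -0.771 and b = amp(|11⟩) = 0.2505:
new amp(|10⟩) = (1)·a = -0.771
new amp(|11⟩) = (i)·b = 0.2505i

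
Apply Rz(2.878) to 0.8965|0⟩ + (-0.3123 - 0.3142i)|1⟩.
(0.1178 - 0.8887i)|0⟩ + (0.2704 - 0.3509i)|1⟩

Rz(2.878) = [[e^(−iθ/2), 0], [0, e^(iθ/2)]] with e^(±iθ/2) = cos(θ/2) ± i·sin(θ/2); θ = 2.878, cos(θ/2) ≈ 0.131415, sin(θ/2) ≈ 0.991327.
With a = amp(|0⟩) = 0.8965 and b = amp(|1⟩) = (-0.3123 - 0.3142i):
new amp(|0⟩) = (0.131415 - 0.991327i)·a = (0.1178 - 0.8887i)
new amp(|1⟩) = (0.131415 + 0.991327i)·b = (0.2704 - 0.3509i)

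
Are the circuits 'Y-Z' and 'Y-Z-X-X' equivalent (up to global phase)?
Yes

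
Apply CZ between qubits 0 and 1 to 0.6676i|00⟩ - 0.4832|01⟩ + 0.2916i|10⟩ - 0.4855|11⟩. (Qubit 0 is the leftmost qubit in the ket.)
0.6676i|00⟩ - 0.4832|01⟩ + 0.2916i|10⟩ + 0.4855|11⟩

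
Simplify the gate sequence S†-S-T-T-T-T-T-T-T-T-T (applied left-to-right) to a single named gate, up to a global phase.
T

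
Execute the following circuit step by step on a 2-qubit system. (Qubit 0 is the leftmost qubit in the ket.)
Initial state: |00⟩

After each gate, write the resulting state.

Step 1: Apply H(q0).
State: 1/√2|00⟩ + 1/√2|10⟩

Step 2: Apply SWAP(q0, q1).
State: 1/√2|00⟩ + 1/√2|01⟩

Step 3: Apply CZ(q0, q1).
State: 1/√2|00⟩ + 1/√2|01⟩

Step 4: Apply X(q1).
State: 1/√2|00⟩ + 1/√2|01⟩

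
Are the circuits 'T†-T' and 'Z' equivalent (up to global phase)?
No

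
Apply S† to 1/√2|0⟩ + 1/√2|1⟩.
1/√2|0⟩ - (1/√2)i|1⟩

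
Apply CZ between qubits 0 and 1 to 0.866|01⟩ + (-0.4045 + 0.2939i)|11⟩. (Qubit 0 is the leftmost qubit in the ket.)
0.866|01⟩ + (0.4045 - 0.2939i)|11⟩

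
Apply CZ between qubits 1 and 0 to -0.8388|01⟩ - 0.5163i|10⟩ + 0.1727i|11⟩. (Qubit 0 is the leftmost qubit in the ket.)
-0.8388|01⟩ - 0.5163i|10⟩ - 0.1727i|11⟩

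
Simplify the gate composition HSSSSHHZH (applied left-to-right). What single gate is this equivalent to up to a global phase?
X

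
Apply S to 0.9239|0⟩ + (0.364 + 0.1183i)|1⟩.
0.9239|0⟩ + (-0.1183 + 0.364i)|1⟩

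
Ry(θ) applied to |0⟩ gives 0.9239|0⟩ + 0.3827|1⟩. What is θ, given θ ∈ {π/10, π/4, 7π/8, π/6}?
π/4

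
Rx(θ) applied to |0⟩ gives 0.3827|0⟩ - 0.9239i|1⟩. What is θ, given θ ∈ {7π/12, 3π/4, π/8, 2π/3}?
3π/4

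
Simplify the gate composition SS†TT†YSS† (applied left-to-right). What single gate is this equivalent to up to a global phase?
Y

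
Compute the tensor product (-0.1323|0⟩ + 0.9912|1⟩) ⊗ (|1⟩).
-0.1323|01⟩ + 0.9912|11⟩

amp(|b₁b₂…⟩) = product of the factor amplitudes for bits b₁, b₂, …; only kets whose every factor amplitude is nonzero survive.
|01⟩: (-0.1323)(1) = -0.1323
|11⟩: (0.9912)(1) = 0.9912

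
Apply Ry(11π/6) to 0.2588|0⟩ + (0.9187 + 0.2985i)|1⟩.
(-0.4878 - 0.07726i)|0⟩ + (-0.8204 - 0.2883i)|1⟩

Ry(11π/6) = [[cos(θ/2), −sin(θ/2)], [sin(θ/2), cos(θ/2)]]; θ = 11π/6, cos(θ/2) ≈ -0.965926, sin(θ/2) ≈ 0.258819.
With a = amp(|0⟩) = 0.2588 and b = amp(|1⟩) = (0.9187 + 0.2985i):
new amp(|0⟩) = (-0.965926)·a + (-0.258819)·b = (-0.4878 - 0.07726i)
new amp(|1⟩) = (0.258819)·a + (-0.965926)·b = (-0.8204 - 0.2883i)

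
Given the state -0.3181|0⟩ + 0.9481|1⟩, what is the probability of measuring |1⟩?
0.8989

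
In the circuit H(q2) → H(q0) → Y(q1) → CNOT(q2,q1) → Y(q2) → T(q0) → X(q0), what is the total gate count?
7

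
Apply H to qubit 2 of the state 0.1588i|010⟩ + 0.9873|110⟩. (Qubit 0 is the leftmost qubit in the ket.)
0.1123i|010⟩ + 0.1123i|011⟩ + 0.6981|110⟩ + 0.6981|111⟩

H on qubit 2 mixes each pair of kets that differ only in qubit 2: amplitudes (a, b) of (|…0…⟩, |…1…⟩) become ((a + b)/√2, (a − b)/√2). Kets absent from the input have amplitude 0.
(|010⟩, |011⟩): (a, b) = (0.1588i, 0) → (0.1123i, 0.1123i)
(|110⟩, |111⟩): (a, b) = (0.9873, 0) → (0.6981, 0.6981)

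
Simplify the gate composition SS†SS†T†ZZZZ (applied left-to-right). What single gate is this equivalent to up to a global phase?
T†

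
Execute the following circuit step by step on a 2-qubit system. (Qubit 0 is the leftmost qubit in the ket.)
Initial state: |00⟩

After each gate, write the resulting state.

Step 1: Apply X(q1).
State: |01⟩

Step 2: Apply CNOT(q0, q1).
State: |01⟩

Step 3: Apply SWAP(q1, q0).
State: |10⟩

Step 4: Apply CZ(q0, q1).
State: |10⟩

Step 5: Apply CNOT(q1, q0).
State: |10⟩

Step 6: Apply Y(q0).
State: -i|00⟩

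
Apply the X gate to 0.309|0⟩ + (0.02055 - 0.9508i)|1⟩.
(0.02055 - 0.9508i)|0⟩ + 0.309|1⟩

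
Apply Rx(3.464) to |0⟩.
-0.1605|0⟩ - 0.987i|1⟩

Rx(3.464) = [[cos(θ/2), −i·sin(θ/2)], [−i·sin(θ/2), cos(θ/2)]]; θ = 3.464, cos(θ/2) ≈ -0.160506, sin(θ/2) ≈ 0.987035.
With a = amp(|0⟩) = 1 and b = amp(|1⟩) = 0:
new amp(|0⟩) = (-0.160506)·a + (-0.987035i)·b = -0.1605
new amp(|1⟩) = (-0.987035i)·a + (-0.160506)·b = -0.987i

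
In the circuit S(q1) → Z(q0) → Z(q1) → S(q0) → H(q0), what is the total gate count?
5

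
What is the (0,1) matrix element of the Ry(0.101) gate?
-0.05048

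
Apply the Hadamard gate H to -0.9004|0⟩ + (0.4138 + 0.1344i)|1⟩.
(-0.3441 + 0.09504i)|0⟩ + (-0.9293 - 0.09504i)|1⟩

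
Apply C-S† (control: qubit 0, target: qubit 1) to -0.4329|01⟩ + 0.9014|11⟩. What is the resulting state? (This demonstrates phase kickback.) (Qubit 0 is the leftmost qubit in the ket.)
-0.4329|01⟩ - 0.9014i|11⟩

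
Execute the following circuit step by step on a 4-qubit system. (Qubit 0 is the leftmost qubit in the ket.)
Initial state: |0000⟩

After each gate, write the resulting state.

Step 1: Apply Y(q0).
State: i|1000⟩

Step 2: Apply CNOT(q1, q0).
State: i|1000⟩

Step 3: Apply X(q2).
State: i|1010⟩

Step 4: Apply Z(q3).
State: i|1010⟩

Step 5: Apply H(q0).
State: (1/√2)i|0010⟩ - (1/√2)i|1010⟩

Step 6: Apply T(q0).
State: (1/√2)i|0010⟩ + (1/2 - (1/2)i)|1010⟩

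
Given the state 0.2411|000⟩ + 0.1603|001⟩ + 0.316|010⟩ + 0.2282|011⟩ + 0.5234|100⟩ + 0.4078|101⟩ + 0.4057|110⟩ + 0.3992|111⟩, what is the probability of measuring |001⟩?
0.0257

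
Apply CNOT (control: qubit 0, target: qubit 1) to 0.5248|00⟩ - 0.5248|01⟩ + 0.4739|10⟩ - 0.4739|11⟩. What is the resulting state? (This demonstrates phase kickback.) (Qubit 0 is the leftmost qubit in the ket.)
0.5248|00⟩ - 0.5248|01⟩ - 0.4739|10⟩ + 0.4739|11⟩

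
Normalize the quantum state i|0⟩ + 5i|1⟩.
0.1961i|0⟩ + 0.9806i|1⟩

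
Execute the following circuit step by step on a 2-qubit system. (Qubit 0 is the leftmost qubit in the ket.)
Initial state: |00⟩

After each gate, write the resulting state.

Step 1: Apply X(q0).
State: |10⟩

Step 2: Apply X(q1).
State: |11⟩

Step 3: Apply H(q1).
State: 1/√2|10⟩ - 1/√2|11⟩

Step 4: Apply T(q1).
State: 1/√2|10⟩ + (-1/2 - (1/2)i)|11⟩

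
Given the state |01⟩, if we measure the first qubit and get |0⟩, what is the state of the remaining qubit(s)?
|1⟩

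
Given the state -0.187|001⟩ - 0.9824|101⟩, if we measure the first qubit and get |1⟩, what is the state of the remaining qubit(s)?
-|01⟩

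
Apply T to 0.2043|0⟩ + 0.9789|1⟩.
0.2043|0⟩ + (0.6922 + 0.6922i)|1⟩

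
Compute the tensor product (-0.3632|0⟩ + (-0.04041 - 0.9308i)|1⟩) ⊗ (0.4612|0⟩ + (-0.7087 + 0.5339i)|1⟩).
-0.1675|00⟩ + (0.2574 - 0.1939i)|01⟩ + (-0.01864 - 0.4293i)|10⟩ + (0.5256 + 0.6381i)|11⟩

amp(|b₁b₂…⟩) = product of the factor amplitudes for bits b₁, b₂, …; only kets whose every factor amplitude is nonzero survive.
|00⟩: (-0.3632)(0.4612) = -0.1675
|01⟩: (-0.3632)(-0.7087 + 0.5339i) = (0.2574 - 0.1939i)
|10⟩: (-0.04041 - 0.9308i)(0.4612) = (-0.01864 - 0.4293i)
|11⟩: (-0.04041 - 0.9308i)(-0.7087 + 0.5339i) = (0.5256 + 0.6381i)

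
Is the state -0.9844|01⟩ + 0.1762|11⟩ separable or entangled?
Separable

Writing the state as a|00⟩ + b|01⟩ + c|10⟩ + d|11⟩, it is a product state iff ad − bc = 0.
Here (a, b, c, d) = (0, -0.9844, 0, 0.1762): ad − bc = (0)(0.1762) − (-0.9844)(0) = 0, so the state is separable.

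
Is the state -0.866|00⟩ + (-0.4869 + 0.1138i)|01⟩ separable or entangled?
Separable

Writing the state as a|00⟩ + b|01⟩ + c|10⟩ + d|11⟩, it is a product state iff ad − bc = 0.
Here (a, b, c, d) = (-0.866, (-0.4869 + 0.1138i), 0, 0): ad − bc = (-0.866)(0) − (-0.4869 + 0.1138i)(0) = 0, so the state is separable.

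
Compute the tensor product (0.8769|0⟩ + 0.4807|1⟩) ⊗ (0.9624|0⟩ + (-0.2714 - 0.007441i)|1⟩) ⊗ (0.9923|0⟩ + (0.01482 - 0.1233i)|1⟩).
0.8374|000⟩ + (0.01251 - 0.1041i)|001⟩ + (-0.2362 - 0.006475i)|010⟩ + (-0.004332 + 0.02925i)|011⟩ + 0.4591|100⟩ + (0.006856 - 0.05704i)|101⟩ + (-0.1295 - 0.003549i)|110⟩ + (-0.002374 + 0.01603i)|111⟩

amp(|b₁b₂…⟩) = product of the factor amplitudes for bits b₁, b₂, …; only kets whose every factor amplitude is nonzero survive.
|000⟩: (0.8769)(0.9624)(0.9923) = 0.8374
|001⟩: (0.8769)(0.9624)(0.01482 - 0.1233i) = (0.01251 - 0.1041i)
|010⟩: (0.8769)(-0.2714 - 0.007441i)(0.9923) = (-0.2362 - 0.006475i)
|011⟩: (0.8769)(-0.2714 - 0.007441i)(0.01482 - 0.1233i) = (-0.004332 + 0.02925i)
|100⟩: (0.4807)(0.9624)(0.9923) = 0.4591
|101⟩: (0.4807)(0.9624)(0.01482 - 0.1233i) = (0.006856 - 0.05704i)
|110⟩: (0.4807)(-0.2714 - 0.007441i)(0.9923) = (-0.1295 - 0.003549i)
|111⟩: (0.4807)(-0.2714 - 0.007441i)(0.01482 - 0.1233i) = (-0.002374 + 0.01603i)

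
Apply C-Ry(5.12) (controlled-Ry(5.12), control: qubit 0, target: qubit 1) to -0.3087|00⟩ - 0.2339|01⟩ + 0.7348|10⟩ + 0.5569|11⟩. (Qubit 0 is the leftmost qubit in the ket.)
-0.3087|00⟩ - 0.2339|01⟩ - 0.9199|10⟩ - 0.06167|11⟩

C-Ry(5.12) leaves the control-|0⟩ kets |00⟩, |01⟩ unchanged and applies Ry(5.12) to qubit 1 on the control-|1⟩ pair (|10⟩, |11⟩).
Ry(5.12) = [[cos(θ/2), −sin(θ/2)], [sin(θ/2), cos(θ/2)]]; θ = 5.12, cos(θ/2) ≈ -0.835589, sin(θ/2) ≈ 0.549355.
With a = amp(|10⟩) = 0.7348 and b = amp(|11⟩) = 0.5569:
new amp(|10⟩) = (-0.835589)·a + (-0.549355)·b = -0.9199
new amp(|11⟩) = (0.549355)·a + (-0.835589)·b = -0.06167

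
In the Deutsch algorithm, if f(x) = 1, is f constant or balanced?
Constant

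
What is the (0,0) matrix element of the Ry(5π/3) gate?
-0.866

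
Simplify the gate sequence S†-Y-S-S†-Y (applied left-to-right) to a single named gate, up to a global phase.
S†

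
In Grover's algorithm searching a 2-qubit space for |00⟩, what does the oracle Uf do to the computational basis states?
Uf|x⟩ = -|x⟩ if x = 00, else |x⟩ (phase flip on target)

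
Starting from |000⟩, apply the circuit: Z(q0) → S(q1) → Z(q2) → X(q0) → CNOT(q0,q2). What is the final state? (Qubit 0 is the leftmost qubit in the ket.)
|101⟩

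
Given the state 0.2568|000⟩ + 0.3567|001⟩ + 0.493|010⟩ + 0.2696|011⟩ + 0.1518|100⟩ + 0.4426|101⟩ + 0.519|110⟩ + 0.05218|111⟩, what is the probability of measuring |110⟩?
0.2694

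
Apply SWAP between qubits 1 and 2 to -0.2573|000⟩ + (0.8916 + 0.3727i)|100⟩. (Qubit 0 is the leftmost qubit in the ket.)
-0.2573|000⟩ + (0.8916 + 0.3727i)|100⟩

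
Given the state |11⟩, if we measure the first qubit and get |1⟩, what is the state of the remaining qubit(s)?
|1⟩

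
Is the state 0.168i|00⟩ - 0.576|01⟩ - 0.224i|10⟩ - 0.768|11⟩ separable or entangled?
Entangled

Writing the state as a|00⟩ + b|01⟩ + c|10⟩ + d|11⟩, it is a product state iff ad − bc = 0.
Here (a, b, c, d) = (0.168i, -0.576, -0.224i, -0.768): ad − bc = (0.168i)(-0.768) − (-0.576)(-0.224i) = -0.258i ≠ 0, so the state is entangled.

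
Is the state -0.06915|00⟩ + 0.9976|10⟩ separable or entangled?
Separable

Writing the state as a|00⟩ + b|01⟩ + c|10⟩ + d|11⟩, it is a product state iff ad − bc = 0.
Here (a, b, c, d) = (-0.06915, 0, 0.9976, 0): ad − bc = (-0.06915)(0) − (0)(0.9976) = 0, so the state is separable.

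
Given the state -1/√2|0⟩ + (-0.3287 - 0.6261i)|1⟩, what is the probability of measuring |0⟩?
1/2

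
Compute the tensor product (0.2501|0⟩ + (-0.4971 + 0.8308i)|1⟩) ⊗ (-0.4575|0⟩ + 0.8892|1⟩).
-0.1144|00⟩ + 0.2224|01⟩ + (0.2274 - 0.3801i)|10⟩ + (-0.442 + 0.7387i)|11⟩

amp(|b₁b₂…⟩) = product of the factor amplitudes for bits b₁, b₂, …; only kets whose every factor amplitude is nonzero survive.
|00⟩: (0.2501)(-0.4575) = -0.1144
|01⟩: (0.2501)(0.8892) = 0.2224
|10⟩: (-0.4971 + 0.8308i)(-0.4575) = (0.2274 - 0.3801i)
|11⟩: (-0.4971 + 0.8308i)(0.8892) = (-0.442 + 0.7387i)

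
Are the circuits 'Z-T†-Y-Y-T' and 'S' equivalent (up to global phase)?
No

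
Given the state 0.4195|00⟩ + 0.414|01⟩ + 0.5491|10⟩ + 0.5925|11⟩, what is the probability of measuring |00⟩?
0.176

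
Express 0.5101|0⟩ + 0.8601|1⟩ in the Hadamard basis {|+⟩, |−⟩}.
0.9689|+⟩ - 0.2475|−⟩

With |ψ⟩ = α|0⟩ + β|1⟩, the Hadamard-basis coefficients are ⟨+|ψ⟩ = (α + β)/√2 and ⟨−|ψ⟩ = (α − β)/√2.
Here α = 0.5101, β = 0.8601: (α + β)/√2 = 0.9689, (α − β)/√2 = -0.2475.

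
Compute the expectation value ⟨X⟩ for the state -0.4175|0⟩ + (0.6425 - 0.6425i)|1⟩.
-0.5365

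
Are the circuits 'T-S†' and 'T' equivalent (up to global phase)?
No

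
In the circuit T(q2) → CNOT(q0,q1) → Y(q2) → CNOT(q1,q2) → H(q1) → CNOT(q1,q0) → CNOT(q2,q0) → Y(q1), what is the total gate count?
8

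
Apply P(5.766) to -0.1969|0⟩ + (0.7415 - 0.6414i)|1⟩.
-0.1969|0⟩ + (0.3274 - 0.9241i)|1⟩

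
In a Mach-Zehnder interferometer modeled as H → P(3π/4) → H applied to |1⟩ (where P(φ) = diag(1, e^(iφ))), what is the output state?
(0.8536 - (1/√8)i)|0⟩ + (0.1464 + (1/√8)i)|1⟩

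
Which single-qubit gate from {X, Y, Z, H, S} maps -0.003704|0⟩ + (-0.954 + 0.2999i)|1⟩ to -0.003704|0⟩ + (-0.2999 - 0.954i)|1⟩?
S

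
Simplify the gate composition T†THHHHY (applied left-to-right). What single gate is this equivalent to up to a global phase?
Y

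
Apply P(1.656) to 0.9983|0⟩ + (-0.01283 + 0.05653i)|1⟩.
0.9983|0⟩ + (-0.05523 - 0.01759i)|1⟩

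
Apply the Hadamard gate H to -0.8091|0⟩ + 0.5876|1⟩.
-0.1566|0⟩ - 0.9876|1⟩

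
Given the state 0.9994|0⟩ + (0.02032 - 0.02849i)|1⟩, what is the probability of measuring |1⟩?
0.001225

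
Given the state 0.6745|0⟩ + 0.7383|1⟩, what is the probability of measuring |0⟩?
0.455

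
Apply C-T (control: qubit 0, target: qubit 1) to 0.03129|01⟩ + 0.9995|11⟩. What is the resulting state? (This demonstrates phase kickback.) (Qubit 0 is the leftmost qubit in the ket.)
0.03129|01⟩ + (0.7068 + 0.7068i)|11⟩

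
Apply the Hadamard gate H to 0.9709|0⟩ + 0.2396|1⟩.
0.856|0⟩ + 0.5171|1⟩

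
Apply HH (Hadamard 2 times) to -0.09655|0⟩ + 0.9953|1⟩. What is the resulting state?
-0.09655|0⟩ + 0.9953|1⟩

H² = I, so an even number of Hadamards cancels: H^2 = I and the state is unchanged.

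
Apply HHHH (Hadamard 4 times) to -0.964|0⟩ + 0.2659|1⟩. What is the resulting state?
-0.964|0⟩ + 0.2659|1⟩

H² = I, so an even number of Hadamards cancels: H^4 = I and the state is unchanged.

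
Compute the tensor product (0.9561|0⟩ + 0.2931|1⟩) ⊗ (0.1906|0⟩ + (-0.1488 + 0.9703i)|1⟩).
0.1822|00⟩ + (-0.1423 + 0.9277i)|01⟩ + 0.05586|10⟩ + (-0.04361 + 0.2844i)|11⟩

amp(|b₁b₂…⟩) = product of the factor amplitudes for bits b₁, b₂, …; only kets whose every factor amplitude is nonzero survive.
|00⟩: (0.9561)(0.1906) = 0.1822
|01⟩: (0.9561)(-0.1488 + 0.9703i) = (-0.1423 + 0.9277i)
|10⟩: (0.2931)(0.1906) = 0.05586
|11⟩: (0.2931)(-0.1488 + 0.9703i) = (-0.04361 + 0.2844i)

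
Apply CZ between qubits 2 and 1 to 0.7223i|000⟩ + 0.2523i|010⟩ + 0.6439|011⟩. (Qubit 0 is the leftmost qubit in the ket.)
0.7223i|000⟩ + 0.2523i|010⟩ - 0.6439|011⟩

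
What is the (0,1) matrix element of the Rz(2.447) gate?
0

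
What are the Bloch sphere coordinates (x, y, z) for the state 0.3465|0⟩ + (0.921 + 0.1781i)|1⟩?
(0.6383, 0.1234, -0.7599)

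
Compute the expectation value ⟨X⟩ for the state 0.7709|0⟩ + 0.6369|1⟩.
0.982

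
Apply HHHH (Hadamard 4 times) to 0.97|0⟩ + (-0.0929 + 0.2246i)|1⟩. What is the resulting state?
0.97|0⟩ + (-0.0929 + 0.2246i)|1⟩

H² = I, so an even number of Hadamards cancels: H^4 = I and the state is unchanged.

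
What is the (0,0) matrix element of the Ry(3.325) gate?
-0.09158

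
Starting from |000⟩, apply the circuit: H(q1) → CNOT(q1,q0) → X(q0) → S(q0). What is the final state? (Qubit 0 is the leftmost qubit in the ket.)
1/√2|010⟩ + (1/√2)i|100⟩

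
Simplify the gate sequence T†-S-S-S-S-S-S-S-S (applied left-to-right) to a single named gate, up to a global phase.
T†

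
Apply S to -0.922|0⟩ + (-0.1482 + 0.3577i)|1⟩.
-0.922|0⟩ + (-0.3577 - 0.1482i)|1⟩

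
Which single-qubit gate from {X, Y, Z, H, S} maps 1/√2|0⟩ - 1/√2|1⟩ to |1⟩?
H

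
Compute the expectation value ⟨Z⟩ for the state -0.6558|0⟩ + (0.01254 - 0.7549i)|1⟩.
-0.14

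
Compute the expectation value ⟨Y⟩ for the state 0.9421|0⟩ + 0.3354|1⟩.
0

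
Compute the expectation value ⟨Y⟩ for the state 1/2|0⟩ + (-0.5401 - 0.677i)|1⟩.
-0.677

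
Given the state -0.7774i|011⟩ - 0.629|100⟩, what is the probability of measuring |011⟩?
0.6044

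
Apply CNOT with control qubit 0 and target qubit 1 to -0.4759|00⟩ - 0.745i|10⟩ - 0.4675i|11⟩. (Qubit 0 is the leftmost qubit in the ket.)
-0.4759|00⟩ - 0.4675i|10⟩ - 0.745i|11⟩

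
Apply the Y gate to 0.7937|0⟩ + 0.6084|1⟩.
-0.6084i|0⟩ + 0.7937i|1⟩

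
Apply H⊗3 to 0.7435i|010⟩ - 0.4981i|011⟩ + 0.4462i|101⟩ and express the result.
0.2445i|000⟩ + 0.2812i|001⟩ + 0.07099i|010⟩ - 0.5967i|011⟩ - 0.07099i|100⟩ + 0.5967i|101⟩ - 0.2445i|110⟩ - 0.2812i|111⟩

H⊗3 gives amp(|y⟩) = (1/2√2) Σ_x (−1)^(x·y) amp(|x⟩), where x·y is the number of positions in which both x and y have a 1.
|000⟩: (0.7435i - 0.4981i + 0.4462i)/(2√2) = 0.2445i
|001⟩: (0.7435i + 0.4981i - 0.4462i)/(2√2) = 0.2812i
|010⟩: (-0.7435i + 0.4981i + 0.4462i)/(2√2) = 0.07099i
|011⟩: (-0.7435i - 0.4981i - 0.4462i)/(2√2) = -0.5967i
|100⟩: (0.7435i - 0.4981i - 0.4462i)/(2√2) = -0.07099i
|101⟩: (0.7435i + 0.4981i + 0.4462i)/(2√2) = 0.5967i
|110⟩: (-0.7435i + 0.4981i - 0.4462i)/(2√2) = -0.2445i
|111⟩: (-0.7435i - 0.4981i + 0.4462i)/(2√2) = -0.2812i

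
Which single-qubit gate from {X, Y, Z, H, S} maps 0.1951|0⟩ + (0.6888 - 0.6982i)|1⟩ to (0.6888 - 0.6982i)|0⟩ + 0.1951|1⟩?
X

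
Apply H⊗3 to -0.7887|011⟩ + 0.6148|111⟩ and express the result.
-0.06148|000⟩ + 0.06148|001⟩ + 0.06148|010⟩ - 0.06148|011⟩ - 0.4962|100⟩ + 0.4962|101⟩ + 0.4962|110⟩ - 0.4962|111⟩

H⊗3 gives amp(|y⟩) = (1/2√2) Σ_x (−1)^(x·y) amp(|x⟩), where x·y is the number of positions in which both x and y have a 1.
|000⟩: (-0.7887 + 0.6148)/(2√2) = -0.06148
|001⟩: (0.7887 - 0.6148)/(2√2) = 0.06148
|010⟩: (0.7887 - 0.6148)/(2√2) = 0.06148
|011⟩: (-0.7887 + 0.6148)/(2√2) = -0.06148
|100⟩: (-0.7887 - 0.6148)/(2√2) = -0.4962
|101⟩: (0.7887 + 0.6148)/(2√2) = 0.4962
|110⟩: (0.7887 + 0.6148)/(2√2) = 0.4962
|111⟩: (-0.7887 - 0.6148)/(2√2) = -0.4962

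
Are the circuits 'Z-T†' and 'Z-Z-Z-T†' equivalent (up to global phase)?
Yes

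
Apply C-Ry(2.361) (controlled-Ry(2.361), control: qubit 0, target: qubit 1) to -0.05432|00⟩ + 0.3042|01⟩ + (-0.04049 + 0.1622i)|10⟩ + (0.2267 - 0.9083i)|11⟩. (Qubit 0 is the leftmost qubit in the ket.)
-0.05432|00⟩ + 0.3042|01⟩ + (-0.2251 + 0.9017i)|10⟩ + (0.04881 - 0.1956i)|11⟩

C-Ry(2.361) leaves the control-|0⟩ kets |00⟩, |01⟩ unchanged and applies Ry(2.361) to qubit 1 on the control-|1⟩ pair (|10⟩, |11⟩).
Ry(2.361) = [[cos(θ/2), −sin(θ/2)], [sin(θ/2), cos(θ/2)]]; θ = 2.361, cos(θ/2) ≈ 0.380462, sin(θ/2) ≈ 0.924796.
With a = amp(|10⟩) = (-0.04049 + 0.1622i) and b = amp(|11⟩) = (0.2267 - 0.9083i):
new amp(|10⟩) = (0.380462)·a + (-0.924796)·b = (-0.2251 + 0.9017i)
new amp(|11⟩) = (0.924796)·a + (0.380462)·b = (0.04881 - 0.1956i)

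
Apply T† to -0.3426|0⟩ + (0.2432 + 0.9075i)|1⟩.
-0.3426|0⟩ + (0.8137 + 0.4697i)|1⟩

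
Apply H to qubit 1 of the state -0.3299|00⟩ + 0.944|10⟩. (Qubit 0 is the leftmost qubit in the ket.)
-0.2333|00⟩ - 0.2333|01⟩ + 0.6675|10⟩ + 0.6675|11⟩

H on qubit 1 mixes each pair of kets that differ only in qubit 1: amplitudes (a, b) of (|…0…⟩, |…1…⟩) become ((a + b)/√2, (a − b)/√2). Kets absent from the input have amplitude 0.
(|00⟩, |01⟩): (a, b) = (-0.3299, 0) → (-0.2333, -0.2333)
(|10⟩, |11⟩): (a, b) = (0.944, 0) → (0.6675, 0.6675)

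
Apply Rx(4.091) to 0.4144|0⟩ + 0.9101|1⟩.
(-0.1894 - 0.8095i)|0⟩ + (-0.416 - 0.3686i)|1⟩

Rx(4.091) = [[cos(θ/2), −i·sin(θ/2)], [−i·sin(θ/2), cos(θ/2)]]; θ = 4.091, cos(θ/2) ≈ -0.457075, sin(θ/2) ≈ 0.889428.
With a = amp(|0⟩) = 0.4144 and b = amp(|1⟩) = 0.9101:
new amp(|0⟩) = (-0.457075)·a + (-0.889428i)·b = (-0.1894 - 0.8095i)
new amp(|1⟩) = (-0.889428i)·a + (-0.457075)·b = (-0.416 - 0.3686i)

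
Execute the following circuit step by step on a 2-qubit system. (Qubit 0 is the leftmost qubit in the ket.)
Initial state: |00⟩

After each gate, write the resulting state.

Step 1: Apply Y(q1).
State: i|01⟩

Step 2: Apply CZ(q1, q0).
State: i|01⟩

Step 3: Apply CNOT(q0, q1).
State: i|01⟩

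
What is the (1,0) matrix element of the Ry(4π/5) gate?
0.9511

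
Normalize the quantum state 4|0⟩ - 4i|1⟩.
1/√2|0⟩ - (1/√2)i|1⟩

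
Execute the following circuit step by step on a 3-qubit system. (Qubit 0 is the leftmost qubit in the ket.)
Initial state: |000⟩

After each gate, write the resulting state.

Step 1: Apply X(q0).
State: |100⟩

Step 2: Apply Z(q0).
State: -|100⟩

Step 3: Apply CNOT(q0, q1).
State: -|110⟩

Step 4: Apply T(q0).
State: (-1/√2 - (1/√2)i)|110⟩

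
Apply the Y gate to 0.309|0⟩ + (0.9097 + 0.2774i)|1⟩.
(0.2774 - 0.9097i)|0⟩ + 0.309i|1⟩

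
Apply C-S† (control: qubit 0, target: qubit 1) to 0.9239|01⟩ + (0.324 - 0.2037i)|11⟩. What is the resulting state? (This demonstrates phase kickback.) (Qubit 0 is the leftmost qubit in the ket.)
0.9239|01⟩ + (-0.2037 - 0.324i)|11⟩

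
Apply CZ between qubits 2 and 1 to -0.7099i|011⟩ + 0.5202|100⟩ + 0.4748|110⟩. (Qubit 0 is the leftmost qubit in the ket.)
0.7099i|011⟩ + 0.5202|100⟩ + 0.4748|110⟩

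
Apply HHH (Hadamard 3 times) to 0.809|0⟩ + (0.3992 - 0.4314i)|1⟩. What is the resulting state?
(0.8543 - 0.305i)|0⟩ + (0.2898 + 0.305i)|1⟩

H² = I, so H^3 = H: a single Hadamard. With (a, b) = (0.809, (0.3992 - 0.4314i)), H gives ((a + b)/√2, (a − b)/√2) = ((0.8543 - 0.305i), (0.2898 + 0.305i)).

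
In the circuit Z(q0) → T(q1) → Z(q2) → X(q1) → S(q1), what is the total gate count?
5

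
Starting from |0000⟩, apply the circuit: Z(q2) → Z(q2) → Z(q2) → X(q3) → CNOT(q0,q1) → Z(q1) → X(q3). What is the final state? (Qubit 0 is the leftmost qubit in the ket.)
|0000⟩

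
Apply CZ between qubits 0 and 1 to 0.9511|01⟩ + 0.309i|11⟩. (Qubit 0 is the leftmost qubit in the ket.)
0.9511|01⟩ - 0.309i|11⟩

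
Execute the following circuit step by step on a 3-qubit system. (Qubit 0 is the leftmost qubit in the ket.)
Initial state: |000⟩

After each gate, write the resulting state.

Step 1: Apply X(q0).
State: |100⟩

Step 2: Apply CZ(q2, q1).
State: |100⟩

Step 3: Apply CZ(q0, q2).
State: |100⟩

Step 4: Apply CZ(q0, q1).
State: |100⟩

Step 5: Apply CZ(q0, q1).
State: |100⟩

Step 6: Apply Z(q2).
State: |100⟩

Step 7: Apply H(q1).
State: 1/√2|100⟩ + 1/√2|110⟩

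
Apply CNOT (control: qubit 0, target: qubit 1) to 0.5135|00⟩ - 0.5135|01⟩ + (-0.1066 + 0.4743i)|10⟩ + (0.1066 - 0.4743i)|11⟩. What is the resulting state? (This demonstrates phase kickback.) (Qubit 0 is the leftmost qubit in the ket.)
0.5135|00⟩ - 0.5135|01⟩ + (0.1066 - 0.4743i)|10⟩ + (-0.1066 + 0.4743i)|11⟩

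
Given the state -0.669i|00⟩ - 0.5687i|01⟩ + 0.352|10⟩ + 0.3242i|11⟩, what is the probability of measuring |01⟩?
0.3234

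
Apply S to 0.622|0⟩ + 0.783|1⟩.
0.622|0⟩ + 0.783i|1⟩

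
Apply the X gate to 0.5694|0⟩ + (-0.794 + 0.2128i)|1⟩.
(-0.794 + 0.2128i)|0⟩ + 0.5694|1⟩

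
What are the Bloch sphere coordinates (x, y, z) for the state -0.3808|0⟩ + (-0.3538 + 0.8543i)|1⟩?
(0.2695, -0.6506, -0.71)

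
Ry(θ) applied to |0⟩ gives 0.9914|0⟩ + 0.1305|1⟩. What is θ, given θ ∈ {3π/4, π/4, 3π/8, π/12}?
π/12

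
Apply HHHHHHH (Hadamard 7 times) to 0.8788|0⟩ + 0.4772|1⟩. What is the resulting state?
0.9588|0⟩ + 0.284|1⟩

H² = I, so H^7 = H: a single Hadamard. With (a, b) = (0.8788, 0.4772), H gives ((a + b)/√2, (a − b)/√2) = (0.9588, 0.284).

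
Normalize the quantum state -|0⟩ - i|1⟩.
-1/√2|0⟩ - (1/√2)i|1⟩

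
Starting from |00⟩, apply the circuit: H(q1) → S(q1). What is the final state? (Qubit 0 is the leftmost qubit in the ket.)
1/√2|00⟩ + (1/√2)i|01⟩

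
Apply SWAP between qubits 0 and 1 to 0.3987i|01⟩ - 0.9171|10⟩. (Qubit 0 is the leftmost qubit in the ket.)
-0.9171|01⟩ + 0.3987i|10⟩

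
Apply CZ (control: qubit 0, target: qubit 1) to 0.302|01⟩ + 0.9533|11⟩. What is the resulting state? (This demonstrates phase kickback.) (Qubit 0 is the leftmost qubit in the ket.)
0.302|01⟩ - 0.9533|11⟩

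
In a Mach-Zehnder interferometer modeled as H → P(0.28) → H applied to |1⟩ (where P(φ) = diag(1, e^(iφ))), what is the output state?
(0.01947 - 0.1382i)|0⟩ + (0.9805 + 0.1382i)|1⟩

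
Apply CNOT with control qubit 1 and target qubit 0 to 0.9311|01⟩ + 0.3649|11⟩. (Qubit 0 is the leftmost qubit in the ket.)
0.3649|01⟩ + 0.9311|11⟩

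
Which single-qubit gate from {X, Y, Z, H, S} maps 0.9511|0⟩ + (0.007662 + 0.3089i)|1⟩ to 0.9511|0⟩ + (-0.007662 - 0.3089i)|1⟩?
Z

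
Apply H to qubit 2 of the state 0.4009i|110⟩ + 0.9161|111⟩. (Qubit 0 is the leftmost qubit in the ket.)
(0.6478 + 0.2835i)|110⟩ + (-0.6478 + 0.2835i)|111⟩

H on qubit 2 mixes each pair of kets that differ only in qubit 2: amplitudes (a, b) of (|…0…⟩, |…1…⟩) become ((a + b)/√2, (a − b)/√2). Kets absent from the input have amplitude 0.
(|110⟩, |111⟩): (a, b) = (0.4009i, 0.9161) → ((0.6478 + 0.2835i), (-0.6478 + 0.2835i))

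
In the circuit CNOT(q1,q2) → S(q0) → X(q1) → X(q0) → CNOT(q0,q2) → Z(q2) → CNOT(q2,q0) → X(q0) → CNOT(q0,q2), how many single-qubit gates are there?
5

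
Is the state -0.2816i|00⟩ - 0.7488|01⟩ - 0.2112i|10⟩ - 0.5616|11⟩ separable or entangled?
Separable

Writing the state as a|00⟩ + b|01⟩ + c|10⟩ + d|11⟩, it is a product state iff ad − bc = 0.
Here (a, b, c, d) = (-0.2816i, -0.7488, -0.2112i, -0.5616): ad − bc = (-0.2816i)(-0.5616) − (-0.7488)(-0.2112i) = 0, so the state is separable.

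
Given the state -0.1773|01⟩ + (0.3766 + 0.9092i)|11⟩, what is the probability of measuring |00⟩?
0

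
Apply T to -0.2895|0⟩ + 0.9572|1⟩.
-0.2895|0⟩ + (0.6768 + 0.6768i)|1⟩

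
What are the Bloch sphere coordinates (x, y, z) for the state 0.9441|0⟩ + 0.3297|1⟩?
(0.6225, 0, 0.7826)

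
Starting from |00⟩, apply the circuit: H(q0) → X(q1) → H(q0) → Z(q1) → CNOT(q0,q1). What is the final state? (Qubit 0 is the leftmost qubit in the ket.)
-|01⟩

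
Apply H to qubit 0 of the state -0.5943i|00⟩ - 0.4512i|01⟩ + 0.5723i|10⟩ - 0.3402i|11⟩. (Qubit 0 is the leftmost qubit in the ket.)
-0.01556i|00⟩ - 0.5596i|01⟩ - 0.8249i|10⟩ - 0.07849i|11⟩

H on qubit 0 mixes each pair of kets that differ only in qubit 0: amplitudes (a, b) of (|…0…⟩, |…1…⟩) become ((a + b)/√2, (a − b)/√2). Kets absent from the input have amplitude 0.
(|00⟩, |10⟩): (a, b) = (-0.5943i, 0.5723i) → (-0.01556i, -0.8249i)
(|01⟩, |11⟩): (a, b) = (-0.4512i, -0.3402i) → (-0.5596i, -0.07849i)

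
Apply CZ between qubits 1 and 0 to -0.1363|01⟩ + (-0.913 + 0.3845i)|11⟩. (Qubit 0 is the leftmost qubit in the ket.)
-0.1363|01⟩ + (0.913 - 0.3845i)|11⟩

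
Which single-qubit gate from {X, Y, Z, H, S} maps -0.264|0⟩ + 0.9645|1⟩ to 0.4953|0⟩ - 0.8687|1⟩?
H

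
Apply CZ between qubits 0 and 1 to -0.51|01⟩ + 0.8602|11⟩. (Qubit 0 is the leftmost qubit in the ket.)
-0.51|01⟩ - 0.8602|11⟩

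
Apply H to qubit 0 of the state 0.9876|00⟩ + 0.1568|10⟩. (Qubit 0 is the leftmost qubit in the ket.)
0.8092|00⟩ + 0.5875|10⟩

H on qubit 0 mixes each pair of kets that differ only in qubit 0: amplitudes (a, b) of (|…0…⟩, |…1…⟩) become ((a + b)/√2, (a − b)/√2). Kets absent from the input have amplitude 0.
(|00⟩, |10⟩): (a, b) = (0.9876, 0.1568) → (0.8092, 0.5875)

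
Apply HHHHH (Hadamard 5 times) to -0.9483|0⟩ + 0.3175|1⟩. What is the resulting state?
-0.446|0⟩ - 0.8951|1⟩

H² = I, so H^5 = H: a single Hadamard. With (a, b) = (-0.9483, 0.3175), H gives ((a + b)/√2, (a − b)/√2) = (-0.446, -0.8951).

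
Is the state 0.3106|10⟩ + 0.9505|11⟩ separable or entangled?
Separable

Writing the state as a|00⟩ + b|01⟩ + c|10⟩ + d|11⟩, it is a product state iff ad − bc = 0.
Here (a, b, c, d) = (0, 0, 0.3106, 0.9505): ad − bc = (0)(0.9505) − (0)(0.3106) = 0, so the state is separable.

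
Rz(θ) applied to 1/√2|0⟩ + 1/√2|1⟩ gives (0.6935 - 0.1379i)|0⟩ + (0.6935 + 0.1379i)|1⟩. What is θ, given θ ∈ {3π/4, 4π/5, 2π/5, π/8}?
π/8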